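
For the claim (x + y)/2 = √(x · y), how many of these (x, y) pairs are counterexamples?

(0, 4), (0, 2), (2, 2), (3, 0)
Testing each pair:
(0, 4): LHS = 2, RHS = 0 → counterexample
(0, 2): LHS = 1, RHS = 0 → counterexample
(2, 2): LHS = 2, RHS = 2 → satisfies claim
(3, 0): LHS = 3/2, RHS = 0 → counterexample

That makes 3 counterexamples.

Answer: 3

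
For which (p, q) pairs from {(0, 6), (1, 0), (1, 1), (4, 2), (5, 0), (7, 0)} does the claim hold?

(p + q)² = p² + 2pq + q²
All pairs

Testing each pair:
(0, 6): LHS = 36, RHS = 36 → holds
(1, 0): LHS = 1, RHS = 1 → holds
(1, 1): LHS = 4, RHS = 4 → holds
(4, 2): LHS = 36, RHS = 36 → holds
(5, 0): LHS = 25, RHS = 25 → holds
(7, 0): LHS = 49, RHS = 49 → holds

Every pair satisfies the claim.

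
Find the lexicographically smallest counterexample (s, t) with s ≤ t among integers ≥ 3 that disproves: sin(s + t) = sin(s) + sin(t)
Substituting (3, 3) into the claim:
LHS = sin(3 + 3) = sin(6) ≈ -0.2794
RHS = sin(3) + sin(3) = 2·sin(3) ≈ 0.2822

Since LHS ≠ RHS, this pair disproves the claim, and no lexicographically smaller pair (s ≤ t, integers ≥ 3) does.

For instance (8, 8) is also a counterexample (LHS = sin(16) ≈ -0.2879, RHS = 2·sin(8) ≈ 1.979), but it's lexicographically larger.

Answer: (s, t) = (3, 3)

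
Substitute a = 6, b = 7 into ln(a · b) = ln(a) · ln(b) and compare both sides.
LHS = ln(6 · 7) = ln(42) ≈ 3.738
RHS = ln(6) · ln(7) ≈ 3.487

LHS ≠ RHS (they differ by about 0.2511), so the equation does not hold here.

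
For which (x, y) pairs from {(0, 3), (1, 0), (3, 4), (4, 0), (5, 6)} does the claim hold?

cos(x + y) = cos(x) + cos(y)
None

Testing each pair:
(0, 3): LHS = cos(3) ≈ -0.99, RHS = cos(3) + 1 ≈ 0.01001 → fails
(1, 0): LHS = cos(1) ≈ 0.5403, RHS = cos(1) + 1 ≈ 1.54 → fails
(3, 4): LHS = cos(7) ≈ 0.7539, RHS = cos(3) + cos(4) ≈ -1.644 → fails
(4, 0): LHS = cos(4) ≈ -0.6536, RHS = cos(4) + 1 ≈ 0.3464 → fails
(5, 6): LHS = cos(11) ≈ 0.004426, RHS = cos(5) + cos(6) ≈ 1.244 → fails

No pair satisfies the claim.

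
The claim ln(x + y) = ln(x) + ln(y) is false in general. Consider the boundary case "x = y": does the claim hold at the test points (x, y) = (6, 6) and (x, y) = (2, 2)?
At (6, 6): LHS = ln(12) ≈ 2.485 ≠ RHS = 2·ln(6) ≈ 3.584
At (2, 2): LHS = ln(4) ≈ 1.386, RHS = 2·ln(2) ≈ 1.386 → equal

Answer: Only at (2, 2)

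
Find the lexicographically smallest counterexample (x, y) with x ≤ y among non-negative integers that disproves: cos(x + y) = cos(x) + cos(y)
(x, y) = (0, 0)

Substituting (0, 0) into the claim:
LHS = cos(0 + 0) = 1
RHS = cos(0) + cos(0) = 2

Since LHS ≠ RHS, this pair disproves the claim, and no lexicographically smaller pair (x ≤ y, non-negative integers) does.

For instance (1, 2) is also a counterexample (LHS = cos(3) ≈ -0.99, RHS = cos(2) + cos(1) ≈ 0.1242), but it's lexicographically larger.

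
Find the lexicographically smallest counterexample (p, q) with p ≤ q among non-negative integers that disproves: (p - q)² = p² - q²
(p, q) = (0, 1)

Substituting (0, 1) into the claim:
LHS = (0 - 1)² = 1
RHS = 0² - 1² = -1

Since LHS ≠ RHS, this pair disproves the claim, and no lexicographically smaller pair (p ≤ q, non-negative integers) does.

For instance (1, 3) is also a counterexample (LHS = 4, RHS = -8), but it's lexicographically larger.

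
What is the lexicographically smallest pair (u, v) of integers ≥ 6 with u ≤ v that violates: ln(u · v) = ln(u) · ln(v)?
(u, v) = (6, 6)

Substituting (6, 6) into the claim:
LHS = ln(6 · 6) = ln(36) ≈ 3.584
RHS = ln(6) · ln(6) = ln(6)² ≈ 3.21

Since LHS ≠ RHS, this pair disproves the claim, and no lexicographically smaller pair (u ≤ v, integers ≥ 6) does.

For instance (6, 13) is also a counterexample (LHS = ln(78) ≈ 4.357, RHS = ln(6)·ln(13) ≈ 4.596), but it's lexicographically larger.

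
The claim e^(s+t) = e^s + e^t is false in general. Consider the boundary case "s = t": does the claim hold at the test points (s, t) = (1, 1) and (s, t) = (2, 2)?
At (1, 1): LHS = e^2 ≈ 7.389 ≠ RHS = 2·e ≈ 5.437
At (2, 2): LHS = e^4 ≈ 54.6 ≠ RHS = 2·e^2 ≈ 14.78

Answer: No, fails at both test points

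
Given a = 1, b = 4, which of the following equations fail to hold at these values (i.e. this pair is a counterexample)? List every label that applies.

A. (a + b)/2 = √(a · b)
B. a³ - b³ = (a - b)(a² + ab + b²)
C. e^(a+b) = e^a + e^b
A, C

Evaluating each claim at the given values:
A. LHS = 5/2, RHS = 2 → fails here (LHS ≠ RHS)
B. LHS = -63, RHS = -63 → holds here (LHS = RHS)
C. LHS = e^5 ≈ 148.4, RHS = e + e^4 ≈ 57.32 → fails here (LHS ≠ RHS)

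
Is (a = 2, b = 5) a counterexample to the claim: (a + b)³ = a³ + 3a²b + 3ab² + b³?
No

Substituting a = 2, b = 5:
LHS = (2 + 5)³ = 343
RHS = 2³ + 3·2²·5 + 3·2·5² + 5³ = 343

The sides agree, so this pair does not disprove the claim.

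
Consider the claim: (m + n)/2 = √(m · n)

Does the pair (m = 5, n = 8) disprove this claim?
Substituting m = 5, n = 8:
LHS = (5 + 8)/2 = 13/2
RHS = √(5 · 8) = 2·√(10) ≈ 6.325

Since LHS ≠ RHS, this pair disproves the claim.

Answer: Yes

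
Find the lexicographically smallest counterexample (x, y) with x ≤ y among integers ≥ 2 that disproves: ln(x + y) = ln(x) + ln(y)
(x, y) = (2, 3)

At (2, 2): both sides equal ln(4) ≈ 1.386, so it holds there.

Substituting (2, 3) into the claim:
LHS = ln(2 + 3) = ln(5) ≈ 1.609
RHS = ln(2) + ln(3) ≈ 1.792

Since LHS ≠ RHS, this pair disproves the claim, and no lexicographically smaller pair (x ≤ y, integers ≥ 2) does.

For instance (6, 9) is also a counterexample (LHS = ln(15) ≈ 2.708, RHS = ln(6) + ln(9) ≈ 3.989), but it's lexicographically larger.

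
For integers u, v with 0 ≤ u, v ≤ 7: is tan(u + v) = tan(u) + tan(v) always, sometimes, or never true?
It holds at (u, v) = (6, 0) (both sides equal tan(6) ≈ -0.291), but fails at (u, v) = (1, 3) (LHS = tan(4) ≈ 1.158, RHS = tan(3) + tan(1) ≈ 1.415).

Answer: Sometimes true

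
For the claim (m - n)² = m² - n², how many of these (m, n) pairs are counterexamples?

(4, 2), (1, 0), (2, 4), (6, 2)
3

Testing each pair:
(4, 2): LHS = 4, RHS = 12 → counterexample
(1, 0): LHS = 1, RHS = 1 → satisfies claim
(2, 4): LHS = 4, RHS = -12 → counterexample
(6, 2): LHS = 16, RHS = 32 → counterexample

That makes 3 counterexamples.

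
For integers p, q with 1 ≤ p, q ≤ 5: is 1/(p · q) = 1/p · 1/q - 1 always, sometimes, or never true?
Never true

The claim fails for every pair in the range. For instance at (p, q) = (1, 2): LHS = 1/2, RHS = -1/2.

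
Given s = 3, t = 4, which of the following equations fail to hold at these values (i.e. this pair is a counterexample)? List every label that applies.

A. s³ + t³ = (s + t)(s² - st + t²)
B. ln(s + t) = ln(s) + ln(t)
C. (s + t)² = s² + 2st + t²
Evaluating each claim at the given values:
A. LHS = 91, RHS = 91 → holds here (LHS = RHS)
B. LHS = ln(7) ≈ 1.946, RHS = ln(3) + ln(4) ≈ 2.485 → fails here (LHS ≠ RHS)
C. LHS = 49, RHS = 49 → holds here (LHS = RHS)

Answer: B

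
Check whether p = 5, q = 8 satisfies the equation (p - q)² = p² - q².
Fails

Substituting p = 5, q = 8:

LHS = (5 - 8)² = 9
RHS = 5² - 8² = -39

LHS ≠ RHS, so the equation does not hold at this point.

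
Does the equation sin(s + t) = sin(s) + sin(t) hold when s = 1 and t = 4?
Substituting s = 1, t = 4:

LHS = sin(1 + 4) = sin(5) ≈ -0.9589
RHS = sin(1) + sin(4) ≈ 0.08467

LHS ≠ RHS, so the equation does not hold at this point.

Answer: Fails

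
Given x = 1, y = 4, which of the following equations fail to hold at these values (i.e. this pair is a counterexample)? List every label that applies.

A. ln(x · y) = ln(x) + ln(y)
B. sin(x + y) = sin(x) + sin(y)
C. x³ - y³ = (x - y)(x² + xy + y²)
Evaluating each claim at the given values:
A. LHS = ln(4) ≈ 1.386, RHS = ln(4) ≈ 1.386 → holds here (LHS = RHS)
B. LHS = sin(5) ≈ -0.9589, RHS = sin(4) + sin(1) ≈ 0.08467 → fails here (LHS ≠ RHS)
C. LHS = -63, RHS = -63 → holds here (LHS = RHS)

Answer: B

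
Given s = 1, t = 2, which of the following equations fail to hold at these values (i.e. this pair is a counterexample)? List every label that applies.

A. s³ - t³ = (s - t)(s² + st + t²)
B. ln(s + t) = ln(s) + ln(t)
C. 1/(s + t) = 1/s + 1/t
Evaluating each claim at the given values:
A. LHS = -7, RHS = -7 → holds here (LHS = RHS)
B. LHS = ln(3) ≈ 1.099, RHS = ln(2) ≈ 0.6931 → fails here (LHS ≠ RHS)
C. LHS = 1/3, RHS = 3/2 → fails here (LHS ≠ RHS)

Answer: B, C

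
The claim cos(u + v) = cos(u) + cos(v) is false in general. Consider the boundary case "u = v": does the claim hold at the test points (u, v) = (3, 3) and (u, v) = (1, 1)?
No, fails at both test points

At (3, 3): LHS = cos(6) ≈ 0.9602 ≠ RHS = 2·cos(3) ≈ -1.98
At (1, 1): LHS = cos(2) ≈ -0.4161 ≠ RHS = 2·cos(1) ≈ 1.081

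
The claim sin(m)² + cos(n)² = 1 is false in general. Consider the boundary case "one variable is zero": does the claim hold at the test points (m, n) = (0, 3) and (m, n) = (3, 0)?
At (0, 3): LHS = cos(3)² ≈ 0.9801 ≠ RHS = 1
At (3, 0): LHS = sin(3)² + 1 ≈ 1.02 ≠ RHS = 1

Answer: No, fails at both test points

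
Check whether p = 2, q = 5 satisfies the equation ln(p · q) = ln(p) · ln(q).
Substituting p = 2, q = 5:

LHS = ln(2 · 5) = ln(10) ≈ 2.303
RHS = ln(2) · ln(5) ≈ 1.116

LHS ≠ RHS, so the equation does not hold at this point.

Answer: Fails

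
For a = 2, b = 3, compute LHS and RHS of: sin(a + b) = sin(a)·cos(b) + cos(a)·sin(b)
LHS = sin(2 + 3) = sin(5) ≈ -0.9589
RHS = sin(2)·cos(3) + cos(2)·sin(3) = sin(2)·cos(3) + sin(3)·cos(2) ≈ -0.9589

LHS = RHS: the two sides agree.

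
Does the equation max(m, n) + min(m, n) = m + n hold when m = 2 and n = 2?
Substituting m = 2, n = 2:

LHS = max(2, 2) + min(2, 2) = 4
RHS = 2 + 2 = 4

LHS = RHS, so the equation holds at this point.

Answer: Holds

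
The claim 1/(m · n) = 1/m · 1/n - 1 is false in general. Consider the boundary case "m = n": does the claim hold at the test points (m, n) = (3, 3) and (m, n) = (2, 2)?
No, fails at both test points

At (3, 3): LHS = 1/9 ≠ RHS = -8/9
At (2, 2): LHS = 1/4 ≠ RHS = -3/4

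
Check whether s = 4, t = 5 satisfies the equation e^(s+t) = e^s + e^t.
Fails

Substituting s = 4, t = 5:

LHS = e^(4+5) = e^9 ≈ 8103
RHS = e^4 + e^5 ≈ 203

LHS ≠ RHS, so the equation does not hold at this point.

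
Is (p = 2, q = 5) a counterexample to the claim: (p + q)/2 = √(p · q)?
Yes

Substituting p = 2, q = 5:
LHS = (2 + 5)/2 = 7/2
RHS = √(2 · 5) = √(10) ≈ 3.162

Since LHS ≠ RHS, this pair disproves the claim.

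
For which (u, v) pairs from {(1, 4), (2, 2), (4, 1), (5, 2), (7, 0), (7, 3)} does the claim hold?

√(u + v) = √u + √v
(7, 0)

Testing each pair:
(1, 4): LHS = √(5) ≈ 2.236, RHS = 3 → fails
(2, 2): LHS = 2, RHS = 2·√(2) ≈ 2.828 → fails
(4, 1): LHS = √(5) ≈ 2.236, RHS = 3 → fails
(5, 2): LHS = √(7) ≈ 2.646, RHS = √(2) + √(5) ≈ 3.65 → fails
(7, 0): LHS = √(7) ≈ 2.646, RHS = √(7) ≈ 2.646 → holds
(7, 3): LHS = √(10) ≈ 3.162, RHS = √(3) + √(7) ≈ 4.378 → fails

1 of 6 pairs satisfies the claim.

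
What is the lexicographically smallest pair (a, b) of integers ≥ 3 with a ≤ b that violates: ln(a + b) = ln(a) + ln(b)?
Substituting (3, 3) into the claim:
LHS = ln(3 + 3) = ln(6) ≈ 1.792
RHS = ln(3) + ln(3) = 2·ln(3) ≈ 2.197

Since LHS ≠ RHS, this pair disproves the claim, and no lexicographically smaller pair (a ≤ b, integers ≥ 3) does.

For instance (3, 7) is also a counterexample (LHS = ln(10) ≈ 2.303, RHS = ln(3) + ln(7) ≈ 3.045), but it's lexicographically larger.

Answer: (a, b) = (3, 3)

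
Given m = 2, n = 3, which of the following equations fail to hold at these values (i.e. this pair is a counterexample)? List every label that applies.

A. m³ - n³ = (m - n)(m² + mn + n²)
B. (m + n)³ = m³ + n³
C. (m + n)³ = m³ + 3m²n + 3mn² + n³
B

Evaluating each claim at the given values:
A. LHS = -19, RHS = -19 → holds here (LHS = RHS)
B. LHS = 125, RHS = 35 → fails here (LHS ≠ RHS)
C. LHS = 125, RHS = 125 → holds here (LHS = RHS)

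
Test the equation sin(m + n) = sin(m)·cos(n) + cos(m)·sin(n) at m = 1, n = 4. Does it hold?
Holds

Substituting m = 1, n = 4:

LHS = sin(1 + 4) = sin(5) ≈ -0.9589
RHS = sin(1)·cos(4) + cos(1)·sin(4) = sin(1)·cos(4) + sin(4)·cos(1) ≈ -0.9589

LHS = RHS, so the equation holds at this point.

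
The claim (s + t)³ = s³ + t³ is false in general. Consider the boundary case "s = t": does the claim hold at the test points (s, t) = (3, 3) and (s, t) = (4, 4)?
At (3, 3): LHS = 216 ≠ RHS = 54
At (4, 4): LHS = 512 ≠ RHS = 128

Answer: No, fails at both test points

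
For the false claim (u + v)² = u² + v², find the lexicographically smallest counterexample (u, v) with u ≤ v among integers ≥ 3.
(u, v) = (3, 3)

Substituting (3, 3) into the claim:
LHS = (3 + 3)² = 36
RHS = 3² + 3² = 18

Since LHS ≠ RHS, this pair disproves the claim, and no lexicographically smaller pair (u ≤ v, integers ≥ 3) does.

For instance (3, 4) is also a counterexample (LHS = 49, RHS = 25), but it's lexicographically larger.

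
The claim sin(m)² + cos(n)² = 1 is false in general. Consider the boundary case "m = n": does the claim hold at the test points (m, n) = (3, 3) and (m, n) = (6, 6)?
Yes, holds at both test points

At (3, 3): LHS = sin(3)² + cos(3)² = 1, RHS = 1 → equal
At (6, 6): LHS = sin(6)² + cos(6)² = 1, RHS = 1 → equal

So the claim does hold at both of these boundary points, even though it is not an identity.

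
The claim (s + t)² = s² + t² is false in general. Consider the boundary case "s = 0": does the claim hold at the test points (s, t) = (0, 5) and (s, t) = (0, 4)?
Yes, holds at both test points

At (0, 5): LHS = 25, RHS = 25 → equal
At (0, 4): LHS = 16, RHS = 16 → equal

So the claim does hold at both of these boundary points, even though it is not an identity.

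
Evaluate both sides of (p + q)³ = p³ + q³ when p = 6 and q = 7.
LHS = (6 + 7)³ = 2197
RHS = 6³ + 7³ = 559

LHS ≠ RHS, so the equation does not hold here.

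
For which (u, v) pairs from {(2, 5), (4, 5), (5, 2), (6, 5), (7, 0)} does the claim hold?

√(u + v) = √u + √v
Testing each pair:
(2, 5): LHS = √(7) ≈ 2.646, RHS = √(2) + √(5) ≈ 3.65 → fails
(4, 5): LHS = 3, RHS = 2 + √(5) ≈ 4.236 → fails
(5, 2): LHS = √(7) ≈ 2.646, RHS = √(2) + √(5) ≈ 3.65 → fails
(6, 5): LHS = √(11) ≈ 3.317, RHS = √(5) + √(6) ≈ 4.686 → fails
(7, 0): LHS = √(7) ≈ 2.646, RHS = √(7) ≈ 2.646 → holds

1 of 5 pairs satisfies the claim.

Answer: (7, 0)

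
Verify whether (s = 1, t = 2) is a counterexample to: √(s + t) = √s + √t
Substituting s = 1, t = 2:
LHS = √(1 + 2) = √(3) ≈ 1.732
RHS = √1 + √2 = 1 + √(2) ≈ 2.414

Since LHS ≠ RHS, this pair disproves the claim.

Answer: Yes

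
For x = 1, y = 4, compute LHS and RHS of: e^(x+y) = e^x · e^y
LHS = e^(1+4) = e^5 ≈ 148.4
RHS = e^1 · e^4 = e^5 ≈ 148.4

LHS = RHS: the two sides agree.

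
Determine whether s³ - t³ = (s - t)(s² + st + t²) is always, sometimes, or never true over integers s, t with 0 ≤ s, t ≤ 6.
The identity holds for every pair in the range. For instance at (s, t) = (2, 1): both sides equal 7.

Answer: Always true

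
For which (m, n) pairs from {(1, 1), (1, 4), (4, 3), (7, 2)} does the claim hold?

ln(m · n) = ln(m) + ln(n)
Testing each pair:
(1, 1): LHS = 0, RHS = 0 → holds
(1, 4): LHS = ln(4) ≈ 1.386, RHS = ln(4) ≈ 1.386 → holds
(4, 3): LHS = ln(12) ≈ 2.485, RHS = ln(3) + ln(4) ≈ 2.485 → holds
(7, 2): LHS = ln(14) ≈ 2.639, RHS = ln(2) + ln(7) ≈ 2.639 → holds

Every pair satisfies the claim.

Answer: All pairs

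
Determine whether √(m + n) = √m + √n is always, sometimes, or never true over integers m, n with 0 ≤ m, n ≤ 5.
Sometimes true

It holds at (m, n) = (1, 0) (both sides equal 1), but fails at (m, n) = (2, 4) (LHS = √(6) ≈ 2.449, RHS = √(2) + 2 ≈ 3.414).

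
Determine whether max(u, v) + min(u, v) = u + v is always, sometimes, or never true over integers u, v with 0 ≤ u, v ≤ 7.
The identity holds for every pair in the range. For instance at (u, v) = (4, 2): both sides equal 6.

Answer: Always true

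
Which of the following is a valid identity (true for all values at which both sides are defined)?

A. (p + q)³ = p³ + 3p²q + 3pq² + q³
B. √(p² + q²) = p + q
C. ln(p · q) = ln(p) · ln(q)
A

A: holds — e.g. at (5, 8), both sides equal 2197.
B: fails at (2, 4) — LHS = 2·√(5) ≈ 4.472, RHS = 6.
C: fails at (6, 7) — LHS = ln(42) ≈ 3.738, RHS = ln(6)·ln(7) ≈ 3.487.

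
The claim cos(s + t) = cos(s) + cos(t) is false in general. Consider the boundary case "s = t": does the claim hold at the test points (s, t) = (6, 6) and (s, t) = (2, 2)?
No, fails at both test points

At (6, 6): LHS = cos(12) ≈ 0.8439 ≠ RHS = 2·cos(6) ≈ 1.92
At (2, 2): LHS = cos(4) ≈ -0.6536 ≠ RHS = 2·cos(2) ≈ -0.8323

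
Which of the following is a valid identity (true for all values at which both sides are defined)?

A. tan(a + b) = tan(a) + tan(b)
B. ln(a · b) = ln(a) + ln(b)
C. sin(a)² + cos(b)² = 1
A: fails at (3, 3) — LHS = tan(6) ≈ -0.291, RHS = 2·tan(3) ≈ -0.2851.
B: holds — e.g. at (4, 5), both sides equal ln(20) ≈ 2.996.
C: fails at (1, 2) — LHS = cos(2)² + sin(1)² ≈ 0.8813, RHS = 1.

Answer: B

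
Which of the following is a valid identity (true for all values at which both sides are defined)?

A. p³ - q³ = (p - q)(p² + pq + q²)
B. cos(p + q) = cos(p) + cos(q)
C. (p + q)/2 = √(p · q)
A: holds — e.g. at (3, 4), both sides equal -37.
B: fails at (1, 1) — LHS = cos(2) ≈ -0.4161, RHS = 2·cos(1) ≈ 1.081.
C: fails at (4, 5) — LHS = 9/2, RHS = 2·√(5) ≈ 4.472.

Answer: A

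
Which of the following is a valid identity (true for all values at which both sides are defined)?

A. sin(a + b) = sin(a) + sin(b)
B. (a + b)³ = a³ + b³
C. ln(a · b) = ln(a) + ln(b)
A: fails at (3, 7) — LHS = sin(10) ≈ -0.544, RHS = sin(3) + sin(7) ≈ 0.7981.
B: fails at (2, 3) — LHS = 125, RHS = 35.
C: holds — e.g. at (3, 7), both sides equal ln(21) ≈ 3.045.

Answer: C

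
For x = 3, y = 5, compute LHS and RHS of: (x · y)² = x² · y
LHS = (3 · 5)² = 225
RHS = 3² · 5 = 45

LHS ≠ RHS, so the equation does not hold here.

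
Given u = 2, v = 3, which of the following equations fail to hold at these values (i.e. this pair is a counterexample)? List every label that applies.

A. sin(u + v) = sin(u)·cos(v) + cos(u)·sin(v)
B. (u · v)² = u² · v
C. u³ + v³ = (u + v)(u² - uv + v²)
B

Evaluating each claim at the given values:
A. LHS = sin(5) ≈ -0.9589, RHS = sin(2)·cos(3) + sin(3)·cos(2) ≈ -0.9589 → holds here (LHS = RHS)
B. LHS = 36, RHS = 12 → fails here (LHS ≠ RHS)
C. LHS = 35, RHS = 35 → holds here (LHS = RHS)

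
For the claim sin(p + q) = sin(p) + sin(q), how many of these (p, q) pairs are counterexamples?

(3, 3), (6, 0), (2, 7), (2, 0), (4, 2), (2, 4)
4

Testing each pair:
(3, 3): LHS = sin(6) ≈ -0.2794, RHS = 2·sin(3) ≈ 0.2822 → counterexample
(6, 0): LHS = sin(6) ≈ -0.2794, RHS = sin(6) ≈ -0.2794 → satisfies claim
(2, 7): LHS = sin(9) ≈ 0.4121, RHS = sin(7) + sin(2) ≈ 1.566 → counterexample
(2, 0): LHS = sin(2) ≈ 0.9093, RHS = sin(2) ≈ 0.9093 → satisfies claim
(4, 2): LHS = sin(6) ≈ -0.2794, RHS = sin(4) + sin(2) ≈ 0.1525 → counterexample
(2, 4): LHS = sin(6) ≈ -0.2794, RHS = sin(4) + sin(2) ≈ 0.1525 → counterexample

That makes 4 counterexamples.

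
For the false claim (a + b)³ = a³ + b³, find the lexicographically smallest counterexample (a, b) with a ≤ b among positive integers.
Substituting (1, 1) into the claim:
LHS = (1 + 1)³ = 8
RHS = 1³ + 1³ = 2

Since LHS ≠ RHS, this pair disproves the claim, and no lexicographically smaller pair (a ≤ b, positive integers) does.

For instance (1, 5) is also a counterexample (LHS = 216, RHS = 126), but it's lexicographically larger.

Answer: (a, b) = (1, 1)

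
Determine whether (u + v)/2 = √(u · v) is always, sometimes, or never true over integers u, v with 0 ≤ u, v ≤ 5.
Sometimes true

It holds at (u, v) = (2, 2) (both sides equal 2), but fails at (u, v) = (1, 0) (LHS = 1/2, RHS = 0).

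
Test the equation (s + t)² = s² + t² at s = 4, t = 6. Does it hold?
Fails

Substituting s = 4, t = 6:

LHS = (4 + 6)² = 100
RHS = 4² + 6² = 52

LHS ≠ RHS, so the equation does not hold at this point.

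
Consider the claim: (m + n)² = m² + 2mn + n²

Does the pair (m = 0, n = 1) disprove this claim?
No

Substituting m = 0, n = 1:
LHS = (0 + 1)² = 1
RHS = 0² + 2·0·1 + 1² = 1

The sides agree, so this pair does not disprove the claim.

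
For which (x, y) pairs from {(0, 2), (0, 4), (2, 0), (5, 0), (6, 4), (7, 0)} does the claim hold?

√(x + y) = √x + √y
(0, 2), (0, 4), (2, 0), (5, 0), (7, 0)

Testing each pair:
(0, 2): LHS = √(2) ≈ 1.414, RHS = √(2) ≈ 1.414 → holds
(0, 4): LHS = 2, RHS = 2 → holds
(2, 0): LHS = √(2) ≈ 1.414, RHS = √(2) ≈ 1.414 → holds
(5, 0): LHS = √(5) ≈ 2.236, RHS = √(5) ≈ 2.236 → holds
(6, 4): LHS = √(10) ≈ 3.162, RHS = 2 + √(6) ≈ 4.449 → fails
(7, 0): LHS = √(7) ≈ 2.646, RHS = √(7) ≈ 2.646 → holds

5 of 6 pairs satisfy the claim.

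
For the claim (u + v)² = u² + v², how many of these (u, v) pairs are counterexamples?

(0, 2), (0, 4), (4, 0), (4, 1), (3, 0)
1

Testing each pair:
(0, 2): LHS = 4, RHS = 4 → satisfies claim
(0, 4): LHS = 16, RHS = 16 → satisfies claim
(4, 0): LHS = 16, RHS = 16 → satisfies claim
(4, 1): LHS = 25, RHS = 17 → counterexample
(3, 0): LHS = 9, RHS = 9 → satisfies claim

That makes 1 counterexample.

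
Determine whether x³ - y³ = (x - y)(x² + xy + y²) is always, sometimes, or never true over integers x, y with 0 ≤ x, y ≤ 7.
Always true

The identity holds for every pair in the range. For instance at (x, y) = (1, 6): both sides equal -215.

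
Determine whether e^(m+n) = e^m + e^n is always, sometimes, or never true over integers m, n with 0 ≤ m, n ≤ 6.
The claim fails for every pair in the range. For instance at (m, n) = (0, 5): LHS = e^5 ≈ 148.4, RHS = 1 + e^5 ≈ 149.4.

Answer: Never true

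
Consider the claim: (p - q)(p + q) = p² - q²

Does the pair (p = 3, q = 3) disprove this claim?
No

Substituting p = 3, q = 3:
LHS = (3 - 3)(3 + 3) = 0
RHS = 3² - 3² = 0

The sides agree, so this pair does not disprove the claim.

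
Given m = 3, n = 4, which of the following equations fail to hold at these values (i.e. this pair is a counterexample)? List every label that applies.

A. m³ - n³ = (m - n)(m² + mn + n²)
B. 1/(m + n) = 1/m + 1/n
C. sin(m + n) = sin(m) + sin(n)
B, C

Evaluating each claim at the given values:
A. LHS = -37, RHS = -37 → holds here (LHS = RHS)
B. LHS = 1/7, RHS = 7/12 → fails here (LHS ≠ RHS)
C. LHS = sin(7) ≈ 0.657, RHS = sin(4) + sin(3) ≈ -0.6157 → fails here (LHS ≠ RHS)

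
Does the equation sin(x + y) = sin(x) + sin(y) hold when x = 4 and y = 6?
Fails

Substituting x = 4, y = 6:

LHS = sin(4 + 6) = sin(10) ≈ -0.544
RHS = sin(4) + sin(6) ≈ -1.036

LHS ≠ RHS, so the equation does not hold at this point.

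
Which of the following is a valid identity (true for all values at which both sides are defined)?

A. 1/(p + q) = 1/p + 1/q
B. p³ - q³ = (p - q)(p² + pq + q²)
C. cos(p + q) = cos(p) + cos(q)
A: fails at (2, 5) — LHS = 1/7, RHS = 7/10.
B: holds — e.g. at (4, 4), both sides equal 0.
C: fails at (5, 8) — LHS = cos(13) ≈ 0.9074, RHS = cos(8) + cos(5) ≈ 0.1382.

Answer: B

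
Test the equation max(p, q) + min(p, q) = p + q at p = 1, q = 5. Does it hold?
Holds

Substituting p = 1, q = 5:

LHS = max(1, 5) + min(1, 5) = 6
RHS = 1 + 5 = 6

LHS = RHS, so the equation holds at this point.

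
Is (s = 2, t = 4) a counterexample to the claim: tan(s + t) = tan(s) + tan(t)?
Yes

Substituting s = 2, t = 4:
LHS = tan(2 + 4) = tan(6) ≈ -0.291
RHS = tan(2) + tan(4) ≈ -1.027

Since LHS ≠ RHS, this pair disproves the claim.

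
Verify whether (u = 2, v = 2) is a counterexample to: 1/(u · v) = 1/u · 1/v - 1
Yes

Substituting u = 2, v = 2:
LHS = 1/(2 · 2) = 1/4
RHS = 1/2 · 1/2 - 1 = -3/4

Since LHS ≠ RHS, this pair disproves the claim.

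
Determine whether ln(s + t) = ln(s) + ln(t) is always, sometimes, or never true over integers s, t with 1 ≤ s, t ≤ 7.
Sometimes true

It holds at (s, t) = (2, 2) (both sides equal ln(4) ≈ 1.386), but fails at (s, t) = (3, 2) (LHS = ln(5) ≈ 1.609, RHS = ln(2) + ln(3) ≈ 1.792).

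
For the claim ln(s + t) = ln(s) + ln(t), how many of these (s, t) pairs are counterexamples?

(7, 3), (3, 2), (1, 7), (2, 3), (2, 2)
Testing each pair:
(7, 3): LHS = ln(10) ≈ 2.303, RHS = ln(3) + ln(7) ≈ 3.045 → counterexample
(3, 2): LHS = ln(5) ≈ 1.609, RHS = ln(2) + ln(3) ≈ 1.792 → counterexample
(1, 7): LHS = ln(8) ≈ 2.079, RHS = ln(7) ≈ 1.946 → counterexample
(2, 3): LHS = ln(5) ≈ 1.609, RHS = ln(2) + ln(3) ≈ 1.792 → counterexample
(2, 2): LHS = ln(4) ≈ 1.386, RHS = 2·ln(2) ≈ 1.386 → satisfies claim

That makes 4 counterexamples.

Answer: 4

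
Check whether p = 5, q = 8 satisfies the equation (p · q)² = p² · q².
Holds

Substituting p = 5, q = 8:

LHS = (5 · 8)² = 1600
RHS = 5² · 8² = 1600

LHS = RHS, so the equation holds at this point.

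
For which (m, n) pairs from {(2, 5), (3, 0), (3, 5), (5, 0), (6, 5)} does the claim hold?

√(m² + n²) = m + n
(3, 0), (5, 0)

Testing each pair:
(2, 5): LHS = √(29) ≈ 5.385, RHS = 7 → fails
(3, 0): LHS = 3, RHS = 3 → holds
(3, 5): LHS = √(34) ≈ 5.831, RHS = 8 → fails
(5, 0): LHS = 5, RHS = 5 → holds
(6, 5): LHS = √(61) ≈ 7.81, RHS = 11 → fails

2 of 5 pairs satisfy the claim.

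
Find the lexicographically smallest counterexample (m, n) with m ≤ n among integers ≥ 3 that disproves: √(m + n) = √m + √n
Substituting (3, 3) into the claim:
LHS = √(3 + 3) = √(6) ≈ 2.449
RHS = √3 + √3 = 2·√(3) ≈ 3.464

Since LHS ≠ RHS, this pair disproves the claim, and no lexicographically smaller pair (m ≤ n, integers ≥ 3) does.

For instance (4, 6) is also a counterexample (LHS = √(10) ≈ 3.162, RHS = 2 + √(6) ≈ 4.449), but it's lexicographically larger.

Answer: (m, n) = (3, 3)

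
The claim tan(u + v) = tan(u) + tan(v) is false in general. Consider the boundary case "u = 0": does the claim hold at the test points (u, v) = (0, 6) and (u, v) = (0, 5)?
At (0, 6): LHS = tan(6) ≈ -0.291, RHS = tan(6) ≈ -0.291 → equal
At (0, 5): LHS = tan(5) ≈ -3.381, RHS = tan(5) ≈ -3.381 → equal

So the claim does hold at both of these boundary points, even though it is not an identity.

Answer: Yes, holds at both test points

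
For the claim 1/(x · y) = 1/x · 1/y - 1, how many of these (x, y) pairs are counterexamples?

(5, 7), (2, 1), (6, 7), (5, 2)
4

Testing each pair:
(5, 7): LHS = 1/35, RHS = -34/35 → counterexample
(2, 1): LHS = 1/2, RHS = -1/2 → counterexample
(6, 7): LHS = 1/42, RHS = -41/42 → counterexample
(5, 2): LHS = 1/10, RHS = -9/10 → counterexample

That makes 4 counterexamples.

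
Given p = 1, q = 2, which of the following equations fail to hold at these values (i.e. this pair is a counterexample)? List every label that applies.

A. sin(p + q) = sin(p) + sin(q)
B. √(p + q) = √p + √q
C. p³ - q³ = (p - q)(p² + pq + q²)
Evaluating each claim at the given values:
A. LHS = sin(3) ≈ 0.1411, RHS = sin(1) + sin(2) ≈ 1.751 → fails here (LHS ≠ RHS)
B. LHS = √(3) ≈ 1.732, RHS = 1 + √(2) ≈ 2.414 → fails here (LHS ≠ RHS)
C. LHS = -7, RHS = -7 → holds here (LHS = RHS)

Answer: A, B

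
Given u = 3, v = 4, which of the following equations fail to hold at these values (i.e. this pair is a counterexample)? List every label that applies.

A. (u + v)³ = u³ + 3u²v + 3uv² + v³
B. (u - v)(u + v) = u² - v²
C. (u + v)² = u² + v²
Evaluating each claim at the given values:
A. LHS = 343, RHS = 343 → holds here (LHS = RHS)
B. LHS = -7, RHS = -7 → holds here (LHS = RHS)
C. LHS = 49, RHS = 25 → fails here (LHS ≠ RHS)

Answer: C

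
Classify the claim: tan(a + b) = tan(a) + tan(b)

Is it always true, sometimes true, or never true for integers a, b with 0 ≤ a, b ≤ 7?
It holds at (a, b) = (0, 4) (both sides equal tan(4) ≈ 1.158), but fails at (a, b) = (7, 4) (LHS = tan(11) ≈ -226, RHS = tan(7) + tan(4) ≈ 2.029).

Answer: Sometimes true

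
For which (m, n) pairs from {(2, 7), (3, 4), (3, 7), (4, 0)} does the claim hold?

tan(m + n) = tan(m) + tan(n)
Testing each pair:
(2, 7): LHS = tan(9) ≈ -0.4523, RHS = tan(2) + tan(7) ≈ -1.314 → fails
(3, 4): LHS = tan(7) ≈ 0.8714, RHS = tan(3) + tan(4) ≈ 1.015 → fails
(3, 7): LHS = tan(10) ≈ 0.6484, RHS = tan(3) + tan(7) ≈ 0.7289 → fails
(4, 0): LHS = tan(4) ≈ 1.158, RHS = tan(4) ≈ 1.158 → holds

1 of 4 pairs satisfies the claim.

Answer: (4, 0)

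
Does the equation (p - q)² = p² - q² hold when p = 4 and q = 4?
Substituting p = 4, q = 4:

LHS = (4 - 4)² = 0
RHS = 4² - 4² = 0

LHS = RHS, so the equation holds at this point.

Answer: Holds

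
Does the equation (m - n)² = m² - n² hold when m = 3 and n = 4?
Substituting m = 3, n = 4:

LHS = (3 - 4)² = 1
RHS = 3² - 4² = -7

LHS ≠ RHS, so the equation does not hold at this point.

Answer: Fails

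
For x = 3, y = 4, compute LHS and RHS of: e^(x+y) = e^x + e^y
LHS = e^(3+4) = e^7 ≈ 1097
RHS = e^3 + e^4 ≈ 74.68

LHS ≠ RHS (they differ by about 1022), so the equation does not hold here.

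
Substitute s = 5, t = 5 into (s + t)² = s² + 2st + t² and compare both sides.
LHS = (5 + 5)² = 100
RHS = 5² + 2·5·5 + 5² = 100

LHS = RHS: the two sides agree.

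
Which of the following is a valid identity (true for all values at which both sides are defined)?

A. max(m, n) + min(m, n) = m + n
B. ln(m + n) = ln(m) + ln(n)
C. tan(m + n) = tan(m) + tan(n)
A: holds — e.g. at (3, 5), both sides equal 8.
B: fails at (3, 7) — LHS = ln(10) ≈ 2.303, RHS = ln(3) + ln(7) ≈ 3.045.
C: fails at (2, 3) — LHS = tan(5) ≈ -3.381, RHS = tan(2) + tan(3) ≈ -2.328.

Answer: A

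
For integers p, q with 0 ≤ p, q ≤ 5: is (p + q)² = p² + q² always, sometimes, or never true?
It holds at (p, q) = (0, 3) (both sides equal 9), but fails at (p, q) = (5, 1) (LHS = 36, RHS = 26).

Answer: Sometimes true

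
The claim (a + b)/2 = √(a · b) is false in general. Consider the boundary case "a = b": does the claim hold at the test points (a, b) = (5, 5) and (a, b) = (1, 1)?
Yes, holds at both test points

At (5, 5): LHS = 5, RHS = 5 → equal
At (1, 1): LHS = 1, RHS = 1 → equal

So the claim does hold at both of these boundary points, even though it is not an identity.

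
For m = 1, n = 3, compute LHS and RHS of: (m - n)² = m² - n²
LHS = (1 - 3)² = 4
RHS = 1² - 3² = -8

LHS ≠ RHS, so the equation does not hold here.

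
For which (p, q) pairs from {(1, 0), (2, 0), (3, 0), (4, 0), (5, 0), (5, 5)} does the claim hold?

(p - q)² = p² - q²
Testing each pair:
(1, 0): LHS = 1, RHS = 1 → holds
(2, 0): LHS = 4, RHS = 4 → holds
(3, 0): LHS = 9, RHS = 9 → holds
(4, 0): LHS = 16, RHS = 16 → holds
(5, 0): LHS = 25, RHS = 25 → holds
(5, 5): LHS = 0, RHS = 0 → holds

Every pair satisfies the claim.

Answer: All pairs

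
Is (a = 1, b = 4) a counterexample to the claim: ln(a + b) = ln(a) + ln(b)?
Substituting a = 1, b = 4:
LHS = ln(1 + 4) = ln(5) ≈ 1.609
RHS = ln(1) + ln(4) = ln(4) ≈ 1.386

Since LHS ≠ RHS, this pair disproves the claim.

Answer: Yes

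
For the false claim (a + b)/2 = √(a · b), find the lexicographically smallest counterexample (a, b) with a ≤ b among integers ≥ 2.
(a, b) = (2, 3)

Substituting (2, 3) into the claim:
LHS = (2 + 3)/2 = 5/2
RHS = √(2 · 3) = √(6) ≈ 2.449

Since LHS ≠ RHS, this pair disproves the claim, and no lexicographically smaller pair (a ≤ b, integers ≥ 2) does.

For instance (2, 5) is also a counterexample (LHS = 7/2, RHS = √(10) ≈ 3.162), but it's lexicographically larger.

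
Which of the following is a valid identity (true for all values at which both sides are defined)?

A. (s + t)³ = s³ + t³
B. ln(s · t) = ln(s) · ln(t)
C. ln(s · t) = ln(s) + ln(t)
A: fails at (4, 6) — LHS = 1000, RHS = 280.
B: fails at (5, 5) — LHS = ln(25) ≈ 3.219, RHS = ln(5)² ≈ 2.59.
C: holds — e.g. at (2, 2), both sides equal ln(4) ≈ 1.386.

Answer: C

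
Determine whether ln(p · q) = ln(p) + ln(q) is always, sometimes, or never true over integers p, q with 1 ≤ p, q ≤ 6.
Always true

The identity holds for every pair in the range. For instance at (p, q) = (2, 4): both sides equal ln(8) ≈ 2.079.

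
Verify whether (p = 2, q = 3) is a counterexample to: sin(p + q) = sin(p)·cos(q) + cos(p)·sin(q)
No

Substituting p = 2, q = 3:
LHS = sin(2 + 3) = sin(5) ≈ -0.9589
RHS = sin(2)·cos(3) + cos(2)·sin(3) = sin(2)·cos(3) + sin(3)·cos(2) ≈ -0.9589

The sides agree, so this pair does not disprove the claim.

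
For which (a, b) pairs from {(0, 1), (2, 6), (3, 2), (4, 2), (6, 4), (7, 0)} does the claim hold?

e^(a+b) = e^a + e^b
None

Testing each pair:
(0, 1): LHS = e ≈ 2.718, RHS = 1 + e ≈ 3.718 → fails
(2, 6): LHS = e^8 ≈ 2981, RHS = e^2 + e^6 ≈ 410.8 → fails
(3, 2): LHS = e^5 ≈ 148.4, RHS = e^2 + e^3 ≈ 27.47 → fails
(4, 2): LHS = e^6 ≈ 403.4, RHS = e^2 + e^4 ≈ 61.99 → fails
(6, 4): LHS = e^10 ≈ 22026.5, RHS = e^4 + e^6 ≈ 458 → fails
(7, 0): LHS = e^7 ≈ 1097, RHS = 1 + e^7 ≈ 1098 → fails

No pair satisfies the claim.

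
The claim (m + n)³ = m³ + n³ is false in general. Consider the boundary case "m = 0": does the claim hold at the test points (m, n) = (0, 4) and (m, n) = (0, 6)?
Yes, holds at both test points

At (0, 4): LHS = 64, RHS = 64 → equal
At (0, 6): LHS = 216, RHS = 216 → equal

So the claim does hold at both of these boundary points, even though it is not an identity.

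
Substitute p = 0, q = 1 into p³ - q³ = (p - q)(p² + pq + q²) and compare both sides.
LHS = 0³ - 1³ = -1
RHS = (0 - 1)(0² + 0·1 + 1²) = -1

LHS = RHS: the two sides agree.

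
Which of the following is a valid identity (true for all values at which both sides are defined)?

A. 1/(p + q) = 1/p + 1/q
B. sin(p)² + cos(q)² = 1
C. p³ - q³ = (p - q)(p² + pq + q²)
C

A: fails at (3, 3) — LHS = 1/6, RHS = 2/3.
B: fails at (3, 7) — LHS = sin(3)² + cos(7)² ≈ 0.5883, RHS = 1.
C: holds — e.g. at (1, 3), both sides equal -26.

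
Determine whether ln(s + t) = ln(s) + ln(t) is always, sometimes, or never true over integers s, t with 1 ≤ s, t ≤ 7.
It holds at (s, t) = (2, 2) (both sides equal ln(4) ≈ 1.386), but fails at (s, t) = (5, 5) (LHS = ln(10) ≈ 2.303, RHS = 2·ln(5) ≈ 3.219).

Answer: Sometimes true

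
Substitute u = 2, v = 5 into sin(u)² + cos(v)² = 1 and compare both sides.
LHS = sin(2)² + cos(5)² ≈ 0.9073
RHS = 1

LHS ≠ RHS (they differ by about 0.09271), so the equation does not hold here.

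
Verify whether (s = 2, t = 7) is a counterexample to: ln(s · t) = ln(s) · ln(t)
Substituting s = 2, t = 7:
LHS = ln(2 · 7) = ln(14) ≈ 2.639
RHS = ln(2) · ln(7) ≈ 1.349

Since LHS ≠ RHS, this pair disproves the claim.

Answer: Yes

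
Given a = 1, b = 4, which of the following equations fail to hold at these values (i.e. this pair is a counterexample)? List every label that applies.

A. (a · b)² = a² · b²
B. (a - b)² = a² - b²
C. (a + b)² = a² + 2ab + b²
Evaluating each claim at the given values:
A. LHS = 16, RHS = 16 → holds here (LHS = RHS)
B. LHS = 9, RHS = -15 → fails here (LHS ≠ RHS)
C. LHS = 25, RHS = 25 → holds here (LHS = RHS)

Answer: B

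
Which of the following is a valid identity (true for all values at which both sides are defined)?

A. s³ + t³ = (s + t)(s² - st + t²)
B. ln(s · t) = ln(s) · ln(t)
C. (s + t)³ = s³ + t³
A: holds — e.g. at (4, 4), both sides equal 128.
B: fails at (4, 5) — LHS = ln(20) ≈ 2.996, RHS = ln(4)·ln(5) ≈ 2.231.
C: fails at (4, 6) — LHS = 1000, RHS = 280.

Answer: A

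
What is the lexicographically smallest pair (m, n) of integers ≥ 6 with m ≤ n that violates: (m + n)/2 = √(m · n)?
Substituting (6, 7) into the claim:
LHS = (6 + 7)/2 = 13/2
RHS = √(6 · 7) = √(42) ≈ 6.481

Since LHS ≠ RHS, this pair disproves the claim, and no lexicographically smaller pair (m ≤ n, integers ≥ 6) does.

For instance (11, 13) is also a counterexample (LHS = 12, RHS = √(143) ≈ 11.96), but it's lexicographically larger.

Answer: (m, n) = (6, 7)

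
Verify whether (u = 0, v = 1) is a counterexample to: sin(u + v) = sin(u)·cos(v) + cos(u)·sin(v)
Substituting u = 0, v = 1:
LHS = sin(0 + 1) = sin(1) ≈ 0.8415
RHS = sin(0)·cos(1) + cos(0)·sin(1) = sin(1) ≈ 0.8415

The sides agree, so this pair does not disprove the claim.

Answer: No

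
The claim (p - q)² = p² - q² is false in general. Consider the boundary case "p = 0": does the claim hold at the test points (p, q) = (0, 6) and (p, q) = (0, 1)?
No, fails at both test points

At (0, 6): LHS = 36 ≠ RHS = -36
At (0, 1): LHS = 1 ≠ RHS = -1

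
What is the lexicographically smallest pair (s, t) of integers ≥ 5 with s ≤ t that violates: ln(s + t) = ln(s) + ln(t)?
Substituting (5, 5) into the claim:
LHS = ln(5 + 5) = ln(10) ≈ 2.303
RHS = ln(5) + ln(5) = 2·ln(5) ≈ 3.219

Since LHS ≠ RHS, this pair disproves the claim, and no lexicographically smaller pair (s ≤ t, integers ≥ 5) does.

For instance (6, 11) is also a counterexample (LHS = ln(17) ≈ 2.833, RHS = ln(6) + ln(11) ≈ 4.19), but it's lexicographically larger.

Answer: (s, t) = (5, 5)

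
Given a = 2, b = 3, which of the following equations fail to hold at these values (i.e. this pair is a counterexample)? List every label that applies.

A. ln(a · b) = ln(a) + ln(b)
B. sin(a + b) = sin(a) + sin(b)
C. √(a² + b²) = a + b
Evaluating each claim at the given values:
A. LHS = ln(6) ≈ 1.792, RHS = ln(2) + ln(3) ≈ 1.792 → holds here (LHS = RHS)
B. LHS = sin(5) ≈ -0.9589, RHS = sin(3) + sin(2) ≈ 1.05 → fails here (LHS ≠ RHS)
C. LHS = √(13) ≈ 3.606, RHS = 5 → fails here (LHS ≠ RHS)

Answer: B, C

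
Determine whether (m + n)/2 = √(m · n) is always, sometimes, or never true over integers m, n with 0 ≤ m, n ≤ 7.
Sometimes true

It holds at (m, n) = (6, 6) (both sides equal 6), but fails at (m, n) = (3, 4) (LHS = 7/2, RHS = 2·√(3) ≈ 3.464).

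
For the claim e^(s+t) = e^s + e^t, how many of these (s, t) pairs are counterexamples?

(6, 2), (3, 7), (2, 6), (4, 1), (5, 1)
5

Testing each pair:
(6, 2): LHS = e^8 ≈ 2981, RHS = e^2 + e^6 ≈ 410.8 → counterexample
(3, 7): LHS = e^10 ≈ 22026.5, RHS = e^3 + e^7 ≈ 1117 → counterexample
(2, 6): LHS = e^8 ≈ 2981, RHS = e^2 + e^6 ≈ 410.8 → counterexample
(4, 1): LHS = e^5 ≈ 148.4, RHS = e + e^4 ≈ 57.32 → counterexample
(5, 1): LHS = e^6 ≈ 403.4, RHS = e + e^5 ≈ 151.1 → counterexample

That makes 5 counterexamples.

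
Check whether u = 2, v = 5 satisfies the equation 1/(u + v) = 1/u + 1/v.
Fails

Substituting u = 2, v = 5:

LHS = 1/(2 + 5) = 1/7
RHS = 1/2 + 1/5 = 7/10

LHS ≠ RHS, so the equation does not hold at this point.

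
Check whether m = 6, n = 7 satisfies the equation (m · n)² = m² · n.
Fails

Substituting m = 6, n = 7:

LHS = (6 · 7)² = 1764
RHS = 6² · 7 = 252

LHS ≠ RHS, so the equation does not hold at this point.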